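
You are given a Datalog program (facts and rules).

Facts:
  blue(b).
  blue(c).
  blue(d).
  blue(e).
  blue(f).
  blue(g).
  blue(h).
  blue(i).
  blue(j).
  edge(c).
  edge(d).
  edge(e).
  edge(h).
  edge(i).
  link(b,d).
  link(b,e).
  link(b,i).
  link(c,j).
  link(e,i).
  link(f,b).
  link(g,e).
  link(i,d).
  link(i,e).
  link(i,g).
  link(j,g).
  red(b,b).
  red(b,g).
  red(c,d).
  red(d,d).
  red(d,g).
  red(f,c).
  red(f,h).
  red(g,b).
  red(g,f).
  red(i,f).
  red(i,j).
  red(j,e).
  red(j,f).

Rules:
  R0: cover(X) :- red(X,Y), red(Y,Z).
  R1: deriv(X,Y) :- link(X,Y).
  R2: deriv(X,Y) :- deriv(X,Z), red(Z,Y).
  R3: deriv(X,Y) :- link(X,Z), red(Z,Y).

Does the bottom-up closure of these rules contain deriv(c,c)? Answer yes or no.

yes

round 1: derive deriv(b,d) via R1 from link(b,d)
round 1: derive deriv(b,e) via R1 from link(b,e)
round 1: derive deriv(b,i) via R1 from link(b,i)
round 1: derive deriv(c,j) via R1 from link(c,j)
round 1: derive deriv(e,i) via R1 from link(e,i)
round 1: derive deriv(f,b) via R1 from link(f,b)
round 1: derive deriv(g,e) via R1 from link(g,e)
round 1: derive deriv(i,d) via R1 from link(i,d)
round 1: derive deriv(i,e) via R1 from link(i,e)
round 1: derive deriv(i,g) via R1 from link(i,g)
round 1: derive deriv(j,g) via R1 from link(j,g)
round 1: derive deriv(b,f) via R3 from link(b,i), red(i,f)
round 1: derive deriv(b,g) via R3 from link(b,d), red(d,g)
round 1: derive deriv(b,j) via R3 from link(b,i), red(i,j)
round 1: derive deriv(c,e) via R3 from link(c,j), red(j,e)
round 1: derive deriv(c,f) via R3 from link(c,j), red(j,f)
round 1: derive deriv(e,f) via R3 from link(e,i), red(i,f)
round 1: derive deriv(e,j) via R3 from link(e,i), red(i,j)
round 1: derive deriv(f,g) via R3 from link(f,b), red(b,g)
round 1: derive deriv(i,b) via R3 from link(i,g), red(g,b)
round 1: derive deriv(i,f) via R3 from link(i,g), red(g,f)
round 1: derive deriv(j,b) via R3 from link(j,g), red(g,b)
round 1: derive deriv(j,f) via R3 from link(j,g), red(g,f)
round 2: derive deriv(b,b) via R2 from deriv(b,g), red(g,b)
round 2: derive deriv(b,c) via R2 from deriv(b,f), red(f,c)
round 2: derive deriv(b,h) via R2 from deriv(b,f), red(f,h)
round 2: derive deriv(c,c) via R2 from deriv(c,f), red(f,c)
round 2: derive deriv(c,h) via R2 from deriv(c,f), red(f,h)
round 2: derive deriv(e,c) via R2 from deriv(e,f), red(f,c)
round 2: derive deriv(e,e) via R2 from deriv(e,j), red(j,e)
round 2: derive deriv(e,h) via R2 from deriv(e,f), red(f,h)
round 2: derive deriv(f,f) via R2 from deriv(f,g), red(g,f)
round 2: derive deriv(i,c) via R2 from deriv(i,f), red(f,c)
round 2: derive deriv(i,h) via R2 from deriv(i,f), red(f,h)
round 2: derive deriv(j,c) via R2 from deriv(j,f), red(f,c)
round 2: derive deriv(j,h) via R2 from deriv(j,f), red(f,h)
round 3: derive deriv(c,d) via R2 from deriv(c,c), red(c,d)
round 3: derive deriv(e,d) via R2 from deriv(e,c), red(c,d)
round 3: derive deriv(f,c) via R2 from deriv(f,f), red(f,c)
round 3: derive deriv(f,h) via R2 from deriv(f,f), red(f,h)
round 3: derive deriv(j,d) via R2 from deriv(j,c), red(c,d)
round 4: derive deriv(c,g) via R2 from deriv(c,d), red(d,g)
round 4: derive deriv(e,g) via R2 from deriv(e,d), red(d,g)
round 4: derive deriv(f,d) via R2 from deriv(f,c), red(c,d)
round 5: derive deriv(c,b) via R2 from deriv(c,g), red(g,b)
round 5: derive deriv(e,b) via R2 from deriv(e,g), red(g,b)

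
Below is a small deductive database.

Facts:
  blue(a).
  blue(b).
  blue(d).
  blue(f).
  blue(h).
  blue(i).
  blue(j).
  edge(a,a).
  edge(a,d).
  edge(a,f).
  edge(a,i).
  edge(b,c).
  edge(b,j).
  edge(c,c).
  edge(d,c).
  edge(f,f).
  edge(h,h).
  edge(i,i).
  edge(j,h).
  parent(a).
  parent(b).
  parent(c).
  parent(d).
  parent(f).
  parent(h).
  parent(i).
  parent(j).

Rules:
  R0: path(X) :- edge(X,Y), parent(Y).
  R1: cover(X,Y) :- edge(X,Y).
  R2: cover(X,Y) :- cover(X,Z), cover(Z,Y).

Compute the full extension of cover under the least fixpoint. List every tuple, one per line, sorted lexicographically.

round 1: derive cover(a,a) via R1 from edge(a,a)
round 1: derive cover(a,d) via R1 from edge(a,d)
round 1: derive cover(a,f) via R1 from edge(a,f)
round 1: derive cover(a,i) via R1 from edge(a,i)
round 1: derive cover(b,c) via R1 from edge(b,c)
round 1: derive cover(b,j) via R1 from edge(b,j)
round 1: derive cover(c,c) via R1 from edge(c,c)
round 1: derive cover(d,c) via R1 from edge(d,c)
round 1: derive cover(f,f) via R1 from edge(f,f)
round 1: derive cover(h,h) via R1 from edge(h,h)
round 1: derive cover(i,i) via R1 from edge(i,i)
round 1: derive cover(j,h) via R1 from edge(j,h)
round 2: derive cover(a,c) via R2 from cover(a,d), cover(d,c)
round 2: derive cover(b,h) via R2 from cover(b,j), cover(j,h)

cover(a,a)
cover(a,c)
cover(a,d)
cover(a,f)
cover(a,i)
cover(b,c)
cover(b,h)
cover(b,j)
cover(c,c)
cover(d,c)
cover(f,f)
cover(h,h)
cover(i,i)
cover(j,h)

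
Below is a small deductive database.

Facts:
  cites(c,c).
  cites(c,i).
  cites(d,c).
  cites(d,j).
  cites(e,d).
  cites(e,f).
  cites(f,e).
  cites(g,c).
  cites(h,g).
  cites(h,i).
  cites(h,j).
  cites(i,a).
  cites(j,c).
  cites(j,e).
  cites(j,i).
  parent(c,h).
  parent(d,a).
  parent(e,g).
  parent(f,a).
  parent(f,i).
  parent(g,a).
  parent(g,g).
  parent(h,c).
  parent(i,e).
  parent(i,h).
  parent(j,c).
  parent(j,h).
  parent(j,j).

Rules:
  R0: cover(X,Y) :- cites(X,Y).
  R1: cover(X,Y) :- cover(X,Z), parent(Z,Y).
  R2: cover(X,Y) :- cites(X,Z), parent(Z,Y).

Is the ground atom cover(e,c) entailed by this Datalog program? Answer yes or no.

round 1: derive cover(c,c) via R0 from cites(c,c)
round 1: derive cover(c,i) via R0 from cites(c,i)
round 1: derive cover(d,c) via R0 from cites(d,c)
round 1: derive cover(d,j) via R0 from cites(d,j)
round 1: derive cover(e,d) via R0 from cites(e,d)
round 1: derive cover(e,f) via R0 from cites(e,f)
round 1: derive cover(f,e) via R0 from cites(f,e)
round 1: derive cover(g,c) via R0 from cites(g,c)
round 1: derive cover(h,g) via R0 from cites(h,g)
round 1: derive cover(h,i) via R0 from cites(h,i)
round 1: derive cover(h,j) via R0 from cites(h,j)
round 1: derive cover(i,a) via R0 from cites(i,a)
round 1: derive cover(j,c) via R0 from cites(j,c)
round 1: derive cover(j,e) via R0 from cites(j,e)
round 1: derive cover(j,i) via R0 from cites(j,i)
round 1: derive cover(c,e) via R2 from cites(c,i), parent(i,e)
round 1: derive cover(c,h) via R2 from cites(c,c), parent(c,h)
round 1: derive cover(d,h) via R2 from cites(d,c), parent(c,h)
round 1: derive cover(e,a) via R2 from cites(e,d), parent(d,a)
round 1: derive cover(e,i) via R2 from cites(e,f), parent(f,i)
round 1: derive cover(f,g) via R2 from cites(f,e), parent(e,g)
round 1: derive cover(g,h) via R2 from cites(g,c), parent(c,h)
round 1: derive cover(h,a) via R2 from cites(h,g), parent(g,a)
round 1: derive cover(h,c) via R2 from cites(h,j), parent(j,c)
round 1: derive cover(h,e) via R2 from cites(h,i), parent(i,e)
round 1: derive cover(h,h) via R2 from cites(h,i), parent(i,h)
round 1: derive cover(j,g) via R2 from cites(j,e), parent(e,g)
round 1: derive cover(j,h) via R2 from cites(j,c), parent(c,h)
round 2: derive cover(c,g) via R1 from cover(c,e), parent(e,g)
round 2: derive cover(e,e) via R1 from cover(e,i), parent(i,e)
round 2: derive cover(e,h) via R1 from cover(e,i), parent(i,h)
round 2: derive cover(f,a) via R1 from cover(f,g), parent(g,a)
round 2: derive cover(j,a) via R1 from cover(j,g), parent(g,a)
round 3: derive cover(c,a) via R1 from cover(c,g), parent(g,a)
round 3: derive cover(e,c) via R1 from cover(e,h), parent(h,c)
round 3: derive cover(e,g) via R1 from cover(e,e), parent(e,g)

yes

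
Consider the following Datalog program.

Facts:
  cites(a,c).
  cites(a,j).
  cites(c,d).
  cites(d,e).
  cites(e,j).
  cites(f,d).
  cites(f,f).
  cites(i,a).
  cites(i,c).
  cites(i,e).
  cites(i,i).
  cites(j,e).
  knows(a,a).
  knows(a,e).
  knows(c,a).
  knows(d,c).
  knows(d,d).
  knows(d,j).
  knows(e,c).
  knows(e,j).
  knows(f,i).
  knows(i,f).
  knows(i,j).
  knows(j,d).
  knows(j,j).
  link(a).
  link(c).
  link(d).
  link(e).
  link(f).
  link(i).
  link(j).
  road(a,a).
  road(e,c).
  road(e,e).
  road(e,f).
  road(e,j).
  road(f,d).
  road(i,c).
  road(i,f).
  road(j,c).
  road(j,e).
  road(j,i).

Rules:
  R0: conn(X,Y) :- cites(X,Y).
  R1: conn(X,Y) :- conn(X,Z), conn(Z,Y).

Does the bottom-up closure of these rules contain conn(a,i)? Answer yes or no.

round 1: derive conn(a,c) via R0 from cites(a,c)
round 1: derive conn(a,j) via R0 from cites(a,j)
round 1: derive conn(c,d) via R0 from cites(c,d)
round 1: derive conn(d,e) via R0 from cites(d,e)
round 1: derive conn(e,j) via R0 from cites(e,j)
round 1: derive conn(f,d) via R0 from cites(f,d)
round 1: derive conn(f,f) via R0 from cites(f,f)
round 1: derive conn(i,a) via R0 from cites(i,a)
round 1: derive conn(i,c) via R0 from cites(i,c)
round 1: derive conn(i,e) via R0 from cites(i,e)
round 1: derive conn(i,i) via R0 from cites(i,i)
round 1: derive conn(j,e) via R0 from cites(j,e)
round 2: derive conn(a,d) via R1 from conn(a,c), conn(c,d)
round 2: derive conn(a,e) via R1 from conn(a,j), conn(j,e)
round 2: derive conn(c,e) via R1 from conn(c,d), conn(d,e)
round 2: derive conn(d,j) via R1 from conn(d,e), conn(e,j)
round 2: derive conn(e,e) via R1 from conn(e,j), conn(j,e)
round 2: derive conn(f,e) via R1 from conn(f,d), conn(d,e)
round 2: derive conn(i,d) via R1 from conn(i,c), conn(c,d)
round 2: derive conn(i,j) via R1 from conn(i,a), conn(a,j)
round 2: derive conn(j,j) via R1 from conn(j,e), conn(e,j)
round 3: derive conn(c,j) via R1 from conn(c,d), conn(d,j)
round 3: derive conn(f,j) via R1 from conn(f,d), conn(d,j)

no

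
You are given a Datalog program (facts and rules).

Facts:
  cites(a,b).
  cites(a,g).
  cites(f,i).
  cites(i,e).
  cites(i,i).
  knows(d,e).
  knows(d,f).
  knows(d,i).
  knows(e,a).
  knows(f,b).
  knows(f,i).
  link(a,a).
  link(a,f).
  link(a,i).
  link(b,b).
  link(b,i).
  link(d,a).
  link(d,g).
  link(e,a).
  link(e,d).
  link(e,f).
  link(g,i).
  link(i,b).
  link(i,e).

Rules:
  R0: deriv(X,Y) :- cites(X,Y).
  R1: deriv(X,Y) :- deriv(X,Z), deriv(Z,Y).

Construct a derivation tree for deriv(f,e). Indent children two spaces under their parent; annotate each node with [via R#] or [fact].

round 1: derive deriv(a,b) via R0 from cites(a,b)
round 1: derive deriv(a,g) via R0 from cites(a,g)
round 1: derive deriv(f,i) via R0 from cites(f,i)
round 1: derive deriv(i,e) via R0 from cites(i,e)
round 1: derive deriv(i,i) via R0 from cites(i,i)
round 2: derive deriv(f,e) via R1 from deriv(f,i), deriv(i,e)

deriv(f,e)  [via R1]
  deriv(f,i)  [via R0]
    cites(f,i)  [fact]
  deriv(i,e)  [via R0]
    cites(i,e)  [fact]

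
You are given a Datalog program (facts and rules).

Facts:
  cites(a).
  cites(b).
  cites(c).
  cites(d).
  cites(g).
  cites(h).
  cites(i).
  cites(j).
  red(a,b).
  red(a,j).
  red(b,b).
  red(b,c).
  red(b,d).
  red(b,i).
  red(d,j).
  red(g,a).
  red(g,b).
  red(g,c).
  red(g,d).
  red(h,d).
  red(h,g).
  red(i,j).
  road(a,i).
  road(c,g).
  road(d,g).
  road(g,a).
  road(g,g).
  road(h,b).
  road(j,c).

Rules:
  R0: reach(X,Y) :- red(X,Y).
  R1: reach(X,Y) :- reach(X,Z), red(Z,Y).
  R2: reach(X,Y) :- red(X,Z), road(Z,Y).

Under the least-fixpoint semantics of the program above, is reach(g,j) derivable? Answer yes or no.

round 1: derive reach(a,b) via R0 from red(a,b)
round 1: derive reach(a,j) via R0 from red(a,j)
round 1: derive reach(b,b) via R0 from red(b,b)
round 1: derive reach(b,c) via R0 from red(b,c)
round 1: derive reach(b,d) via R0 from red(b,d)
round 1: derive reach(b,i) via R0 from red(b,i)
round 1: derive reach(d,j) via R0 from red(d,j)
round 1: derive reach(g,a) via R0 from red(g,a)
round 1: derive reach(g,b) via R0 from red(g,b)
round 1: derive reach(g,c) via R0 from red(g,c)
round 1: derive reach(g,d) via R0 from red(g,d)
round 1: derive reach(h,d) via R0 from red(h,d)
round 1: derive reach(h,g) via R0 from red(h,g)
round 1: derive reach(i,j) via R0 from red(i,j)
round 1: derive reach(a,c) via R2 from red(a,j), road(j,c)
round 1: derive reach(b,g) via R2 from red(b,c), road(c,g)
round 1: derive reach(d,c) via R2 from red(d,j), road(j,c)
round 1: derive reach(g,g) via R2 from red(g,c), road(c,g)
round 1: derive reach(g,i) via R2 from red(g,a), road(a,i)
round 1: derive reach(h,a) via R2 from red(h,g), road(g,a)
round 1: derive reach(i,c) via R2 from red(i,j), road(j,c)
round 2: derive reach(a,d) via R1 from reach(a,b), red(b,d)
round 2: derive reach(a,i) via R1 from reach(a,b), red(b,i)
round 2: derive reach(b,a) via R1 from reach(b,g), red(g,a)
round 2: derive reach(b,j) via R1 from reach(b,d), red(d,j)
round 2: derive reach(g,j) via R1 from reach(g,a), red(a,j)
round 2: derive reach(h,b) via R1 from reach(h,a), red(a,b)
round 2: derive reach(h,c) via R1 from reach(h,g), red(g,c)
round 2: derive reach(h,j) via R1 from reach(h,a), red(a,j)
round 3: derive reach(h,i) via R1 from reach(h,b), red(b,i)

yes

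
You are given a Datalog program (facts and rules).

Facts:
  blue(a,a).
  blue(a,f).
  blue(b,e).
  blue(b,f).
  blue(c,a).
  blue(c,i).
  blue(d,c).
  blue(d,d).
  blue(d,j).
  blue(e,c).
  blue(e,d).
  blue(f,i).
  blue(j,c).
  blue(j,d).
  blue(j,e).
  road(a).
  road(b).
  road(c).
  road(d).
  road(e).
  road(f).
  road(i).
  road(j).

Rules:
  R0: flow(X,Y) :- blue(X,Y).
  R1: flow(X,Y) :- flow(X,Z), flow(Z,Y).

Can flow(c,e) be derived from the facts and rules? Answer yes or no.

round 1: derive flow(a,a) via R0 from blue(a,a)
round 1: derive flow(a,f) via R0 from blue(a,f)
round 1: derive flow(b,e) via R0 from blue(b,e)
round 1: derive flow(b,f) via R0 from blue(b,f)
round 1: derive flow(c,a) via R0 from blue(c,a)
round 1: derive flow(c,i) via R0 from blue(c,i)
round 1: derive flow(d,c) via R0 from blue(d,c)
round 1: derive flow(d,d) via R0 from blue(d,d)
round 1: derive flow(d,j) via R0 from blue(d,j)
round 1: derive flow(e,c) via R0 from blue(e,c)
round 1: derive flow(e,d) via R0 from blue(e,d)
round 1: derive flow(f,i) via R0 from blue(f,i)
round 1: derive flow(j,c) via R0 from blue(j,c)
round 1: derive flow(j,d) via R0 from blue(j,d)
round 1: derive flow(j,e) via R0 from blue(j,e)
round 2: derive flow(a,i) via R1 from flow(a,f), flow(f,i)
round 2: derive flow(b,c) via R1 from flow(b,e), flow(e,c)
round 2: derive flow(b,d) via R1 from flow(b,e), flow(e,d)
round 2: derive flow(b,i) via R1 from flow(b,f), flow(f,i)
round 2: derive flow(c,f) via R1 from flow(c,a), flow(a,f)
round 2: derive flow(d,a) via R1 from flow(d,c), flow(c,a)
round 2: derive flow(d,e) via R1 from flow(d,j), flow(j,e)
round 2: derive flow(d,i) via R1 from flow(d,c), flow(c,i)
round 2: derive flow(e,a) via R1 from flow(e,c), flow(c,a)
round 2: derive flow(e,i) via R1 from flow(e,c), flow(c,i)
round 2: derive flow(e,j) via R1 from flow(e,d), flow(d,j)
round 2: derive flow(j,a) via R1 from flow(j,c), flow(c,a)
round 2: derive flow(j,i) via R1 from flow(j,c), flow(c,i)
round 2: derive flow(j,j) via R1 from flow(j,d), flow(d,j)
round 3: derive flow(b,a) via R1 from flow(b,c), flow(c,a)
round 3: derive flow(b,j) via R1 from flow(b,d), flow(d,j)
round 3: derive flow(d,f) via R1 from flow(d,a), flow(a,f)
round 3: derive flow(e,e) via R1 from flow(e,d), flow(d,e)
round 3: derive flow(e,f) via R1 from flow(e,a), flow(a,f)
round 3: derive flow(j,f) via R1 from flow(j,a), flow(a,f)

no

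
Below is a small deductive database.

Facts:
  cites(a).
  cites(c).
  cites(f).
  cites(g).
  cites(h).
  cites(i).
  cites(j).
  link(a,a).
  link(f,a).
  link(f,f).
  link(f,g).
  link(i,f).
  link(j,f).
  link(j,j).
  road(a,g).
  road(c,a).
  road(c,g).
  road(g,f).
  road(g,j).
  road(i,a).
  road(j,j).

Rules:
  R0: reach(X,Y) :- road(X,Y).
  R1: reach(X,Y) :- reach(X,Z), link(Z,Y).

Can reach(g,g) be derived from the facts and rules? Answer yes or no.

round 1: derive reach(a,g) via R0 from road(a,g)
round 1: derive reach(c,a) via R0 from road(c,a)
round 1: derive reach(c,g) via R0 from road(c,g)
round 1: derive reach(g,f) via R0 from road(g,f)
round 1: derive reach(g,j) via R0 from road(g,j)
round 1: derive reach(i,a) via R0 from road(i,a)
round 1: derive reach(j,j) via R0 from road(j,j)
round 2: derive reach(g,a) via R1 from reach(g,f), link(f,a)
round 2: derive reach(g,g) via R1 from reach(g,f), link(f,g)
round 2: derive reach(j,f) via R1 from reach(j,j), link(j,f)
round 3: derive reach(j,a) via R1 from reach(j,f), link(f,a)
round 3: derive reach(j,g) via R1 from reach(j,f), link(f,g)

yes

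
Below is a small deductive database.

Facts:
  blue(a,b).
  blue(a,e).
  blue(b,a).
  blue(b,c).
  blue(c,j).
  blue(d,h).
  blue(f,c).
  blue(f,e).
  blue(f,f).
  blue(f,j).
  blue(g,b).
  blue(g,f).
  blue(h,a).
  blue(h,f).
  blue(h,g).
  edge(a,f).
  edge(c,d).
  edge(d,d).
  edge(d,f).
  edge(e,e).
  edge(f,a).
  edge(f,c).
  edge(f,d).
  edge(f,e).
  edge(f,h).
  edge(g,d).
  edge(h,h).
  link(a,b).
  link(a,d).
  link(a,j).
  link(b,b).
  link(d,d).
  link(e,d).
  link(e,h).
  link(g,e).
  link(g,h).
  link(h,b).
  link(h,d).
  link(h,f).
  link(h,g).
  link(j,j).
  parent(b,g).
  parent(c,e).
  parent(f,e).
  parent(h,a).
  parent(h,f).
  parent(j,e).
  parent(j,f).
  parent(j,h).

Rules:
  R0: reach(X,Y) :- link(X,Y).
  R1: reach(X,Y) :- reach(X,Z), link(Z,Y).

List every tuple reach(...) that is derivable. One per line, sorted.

reach(a,b)
reach(a,d)
reach(a,j)
reach(b,b)
reach(d,d)
reach(e,b)
reach(e,d)
reach(e,e)
reach(e,f)
reach(e,g)
reach(e,h)
reach(g,b)
reach(g,d)
reach(g,e)
reach(g,f)
reach(g,g)
reach(g,h)
reach(h,b)
reach(h,d)
reach(h,e)
reach(h,f)
reach(h,g)
reach(h,h)
reach(j,j)

round 1: derive reach(a,b) via R0 from link(a,b)
round 1: derive reach(a,d) via R0 from link(a,d)
round 1: derive reach(a,j) via R0 from link(a,j)
round 1: derive reach(b,b) via R0 from link(b,b)
round 1: derive reach(d,d) via R0 from link(d,d)
round 1: derive reach(e,d) via R0 from link(e,d)
round 1: derive reach(e,h) via R0 from link(e,h)
round 1: derive reach(g,e) via R0 from link(g,e)
round 1: derive reach(g,h) via R0 from link(g,h)
round 1: derive reach(h,b) via R0 from link(h,b)
round 1: derive reach(h,d) via R0 from link(h,d)
round 1: derive reach(h,f) via R0 from link(h,f)
round 1: derive reach(h,g) via R0 from link(h,g)
round 1: derive reach(j,j) via R0 from link(j,j)
round 2: derive reach(e,b) via R1 from reach(e,h), link(h,b)
round 2: derive reach(e,f) via R1 from reach(e,h), link(h,f)
round 2: derive reach(e,g) via R1 from reach(e,h), link(h,g)
round 2: derive reach(g,b) via R1 from reach(g,h), link(h,b)
round 2: derive reach(g,d) via R1 from reach(g,e), link(e,d)
round 2: derive reach(g,f) via R1 from reach(g,h), link(h,f)
round 2: derive reach(g,g) via R1 from reach(g,h), link(h,g)
round 2: derive reach(h,e) via R1 from reach(h,g), link(g,e)
round 2: derive reach(h,h) via R1 from reach(h,g), link(g,h)
round 3: derive reach(e,e) via R1 from reach(e,g), link(g,e)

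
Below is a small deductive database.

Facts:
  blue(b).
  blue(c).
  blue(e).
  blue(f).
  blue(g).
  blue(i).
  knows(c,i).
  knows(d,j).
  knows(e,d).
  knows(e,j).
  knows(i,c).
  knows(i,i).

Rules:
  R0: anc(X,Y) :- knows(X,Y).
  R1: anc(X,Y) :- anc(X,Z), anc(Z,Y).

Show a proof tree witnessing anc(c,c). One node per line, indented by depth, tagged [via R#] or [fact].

anc(c,c)  [via R1]
  anc(c,i)  [via R0]
    knows(c,i)  [fact]
  anc(i,c)  [via R0]
    knows(i,c)  [fact]

round 1: derive anc(c,i) via R0 from knows(c,i)
round 1: derive anc(d,j) via R0 from knows(d,j)
round 1: derive anc(e,d) via R0 from knows(e,d)
round 1: derive anc(e,j) via R0 from knows(e,j)
round 1: derive anc(i,c) via R0 from knows(i,c)
round 1: derive anc(i,i) via R0 from knows(i,i)
round 2: derive anc(c,c) via R1 from anc(c,i), anc(i,c)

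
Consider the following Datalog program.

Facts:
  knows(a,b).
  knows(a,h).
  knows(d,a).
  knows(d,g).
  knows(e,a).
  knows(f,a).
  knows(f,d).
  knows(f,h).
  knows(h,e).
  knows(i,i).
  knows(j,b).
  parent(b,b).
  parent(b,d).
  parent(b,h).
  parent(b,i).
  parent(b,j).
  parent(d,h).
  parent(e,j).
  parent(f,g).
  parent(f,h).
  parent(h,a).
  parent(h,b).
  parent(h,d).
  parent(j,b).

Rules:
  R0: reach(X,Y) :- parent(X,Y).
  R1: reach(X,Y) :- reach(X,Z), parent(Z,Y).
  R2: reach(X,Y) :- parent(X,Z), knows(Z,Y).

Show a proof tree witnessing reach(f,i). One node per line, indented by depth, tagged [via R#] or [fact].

round 1: derive reach(b,b) via R0 from parent(b,b)
round 1: derive reach(b,d) via R0 from parent(b,d)
round 1: derive reach(b,h) via R0 from parent(b,h)
round 1: derive reach(b,i) via R0 from parent(b,i)
round 1: derive reach(b,j) via R0 from parent(b,j)
round 1: derive reach(d,h) via R0 from parent(d,h)
round 1: derive reach(e,j) via R0 from parent(e,j)
round 1: derive reach(f,g) via R0 from parent(f,g)
round 1: derive reach(f,h) via R0 from parent(f,h)
round 1: derive reach(h,a) via R0 from parent(h,a)
round 1: derive reach(h,b) via R0 from parent(h,b)
round 1: derive reach(h,d) via R0 from parent(h,d)
round 1: derive reach(j,b) via R0 from parent(j,b)
round 1: derive reach(b,a) via R2 from parent(b,d), knows(d,a)
round 1: derive reach(b,e) via R2 from parent(b,h), knows(h,e)
round 1: derive reach(b,g) via R2 from parent(b,d), knows(d,g)
round 1: derive reach(d,e) via R2 from parent(d,h), knows(h,e)
round 1: derive reach(e,b) via R2 from parent(e,j), knows(j,b)
round 1: derive reach(f,e) via R2 from parent(f,h), knows(h,e)
round 1: derive reach(h,g) via R2 from parent(h,d), knows(d,g)
round 1: derive reach(h,h) via R2 from parent(h,a), knows(a,h)
round 2: derive reach(d,a) via R1 from reach(d,h), parent(h,a)
round 2: derive reach(d,b) via R1 from reach(d,h), parent(h,b)
round 2: derive reach(d,d) via R1 from reach(d,h), parent(h,d)
round 2: derive reach(d,j) via R1 from reach(d,e), parent(e,j)
round 2: derive reach(e,d) via R1 from reach(e,b), parent(b,d)
round 2: derive reach(e,h) via R1 from reach(e,b), parent(b,h)
round 2: derive reach(e,i) via R1 from reach(e,b), parent(b,i)
round 2: derive reach(f,a) via R1 from reach(f,h), parent(h,a)
round 2: derive reach(f,b) via R1 from reach(f,h), parent(h,b)
round 2: derive reach(f,d) via R1 from reach(f,h), parent(h,d)
round 2: derive reach(f,j) via R1 from reach(f,e), parent(e,j)
round 2: derive reach(h,i) via R1 from reach(h,b), parent(b,i)
round 2: derive reach(h,j) via R1 from reach(h,b), parent(b,j)
round 2: derive reach(j,d) via R1 from reach(j,b), parent(b,d)
round 2: derive reach(j,h) via R1 from reach(j,b), parent(b,h)
round 2: derive reach(j,i) via R1 from reach(j,b), parent(b,i)
round 2: derive reach(j,j) via R1 from reach(j,b), parent(b,j)
round 3: derive reach(d,i) via R1 from reach(d,b), parent(b,i)
round 3: derive reach(e,a) via R1 from reach(e,h), parent(h,a)
round 3: derive reach(f,i) via R1 from reach(f,b), parent(b,i)
round 3: derive reach(j,a) via R1 from reach(j,h), parent(h,a)

reach(f,i)  [via R1]
  reach(f,b)  [via R1]
    reach(f,h)  [via R0]
      parent(f,h)  [fact]
    parent(h,b)  [fact]
  parent(b,i)  [fact]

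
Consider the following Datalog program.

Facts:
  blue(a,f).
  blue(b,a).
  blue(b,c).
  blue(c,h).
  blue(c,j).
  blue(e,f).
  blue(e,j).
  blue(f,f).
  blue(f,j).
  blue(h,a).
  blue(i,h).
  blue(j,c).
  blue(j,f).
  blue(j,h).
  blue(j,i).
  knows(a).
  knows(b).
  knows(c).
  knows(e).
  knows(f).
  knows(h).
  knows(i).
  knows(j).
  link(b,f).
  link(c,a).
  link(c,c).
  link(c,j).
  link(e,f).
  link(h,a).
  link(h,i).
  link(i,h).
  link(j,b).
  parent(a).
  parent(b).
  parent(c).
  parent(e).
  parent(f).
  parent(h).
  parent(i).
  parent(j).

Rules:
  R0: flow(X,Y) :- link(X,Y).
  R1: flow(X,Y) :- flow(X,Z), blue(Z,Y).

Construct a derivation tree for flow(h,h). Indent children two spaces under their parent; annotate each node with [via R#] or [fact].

flow(h,h)  [via R1]
  flow(h,i)  [via R0]
    link(h,i)  [fact]
  blue(i,h)  [fact]

round 1: derive flow(b,f) via R0 from link(b,f)
round 1: derive flow(c,a) via R0 from link(c,a)
round 1: derive flow(c,c) via R0 from link(c,c)
round 1: derive flow(c,j) via R0 from link(c,j)
round 1: derive flow(e,f) via R0 from link(e,f)
round 1: derive flow(h,a) via R0 from link(h,a)
round 1: derive flow(h,i) via R0 from link(h,i)
round 1: derive flow(i,h) via R0 from link(i,h)
round 1: derive flow(j,b) via R0 from link(j,b)
round 2: derive flow(b,j) via R1 from flow(b,f), blue(f,j)
round 2: derive flow(c,f) via R1 from flow(c,a), blue(a,f)
round 2: derive flow(c,h) via R1 from flow(c,c), blue(c,h)
round 2: derive flow(c,i) via R1 from flow(c,j), blue(j,i)
round 2: derive flow(e,j) via R1 from flow(e,f), blue(f,j)
round 2: derive flow(h,f) via R1 from flow(h,a), blue(a,f)
round 2: derive flow(h,h) via R1 from flow(h,i), blue(i,h)
round 2: derive flow(i,a) via R1 from flow(i,h), blue(h,a)
round 2: derive flow(j,a) via R1 from flow(j,b), blue(b,a)
round 2: derive flow(j,c) via R1 from flow(j,b), blue(b,c)
round 3: derive flow(b,c) via R1 from flow(b,j), blue(j,c)
round 3: derive flow(b,h) via R1 from flow(b,j), blue(j,h)
round 3: derive flow(b,i) via R1 from flow(b,j), blue(j,i)
round 3: derive flow(e,c) via R1 from flow(e,j), blue(j,c)
round 3: derive flow(e,h) via R1 from flow(e,j), blue(j,h)
round 3: derive flow(e,i) via R1 from flow(e,j), blue(j,i)
round 3: derive flow(h,j) via R1 from flow(h,f), blue(f,j)
round 3: derive flow(i,f) via R1 from flow(i,a), blue(a,f)
round 3: derive flow(j,f) via R1 from flow(j,a), blue(a,f)
round 3: derive flow(j,h) via R1 from flow(j,c), blue(c,h)
round 3: derive flow(j,j) via R1 from flow(j,c), blue(c,j)
round 4: derive flow(b,a) via R1 from flow(b,h), blue(h,a)
round 4: derive flow(e,a) via R1 from flow(e,h), blue(h,a)
round 4: derive flow(h,c) via R1 from flow(h,j), blue(j,c)
round 4: derive flow(i,j) via R1 from flow(i,f), blue(f,j)
round 4: derive flow(j,i) via R1 from flow(j,j), blue(j,i)
round 5: derive flow(i,c) via R1 from flow(i,j), blue(j,c)
round 5: derive flow(i,i) via R1 from flow(i,j), blue(j,i)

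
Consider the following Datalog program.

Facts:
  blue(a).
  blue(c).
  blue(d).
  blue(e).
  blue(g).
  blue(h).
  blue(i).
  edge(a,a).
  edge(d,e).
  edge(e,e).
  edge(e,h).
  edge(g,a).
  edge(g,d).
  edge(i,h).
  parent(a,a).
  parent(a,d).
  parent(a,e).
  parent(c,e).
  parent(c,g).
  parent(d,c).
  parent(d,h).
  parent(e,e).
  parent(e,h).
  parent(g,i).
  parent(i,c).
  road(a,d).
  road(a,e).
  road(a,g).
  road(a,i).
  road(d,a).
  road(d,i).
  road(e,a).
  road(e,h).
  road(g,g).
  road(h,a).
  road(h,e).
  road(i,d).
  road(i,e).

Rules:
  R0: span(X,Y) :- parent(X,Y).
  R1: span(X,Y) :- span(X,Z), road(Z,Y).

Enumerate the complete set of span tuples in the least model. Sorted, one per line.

span(a,a)
span(a,d)
span(a,e)
span(a,g)
span(a,h)
span(a,i)
span(c,a)
span(c,d)
span(c,e)
span(c,g)
span(c,h)
span(c,i)
span(d,a)
span(d,c)
span(d,d)
span(d,e)
span(d,g)
span(d,h)
span(d,i)
span(e,a)
span(e,d)
span(e,e)
span(e,g)
span(e,h)
span(e,i)
span(g,a)
span(g,d)
span(g,e)
span(g,g)
span(g,h)
span(g,i)
span(i,c)

round 1: derive span(a,a) via R0 from parent(a,a)
round 1: derive span(a,d) via R0 from parent(a,d)
round 1: derive span(a,e) via R0 from parent(a,e)
round 1: derive span(c,e) via R0 from parent(c,e)
round 1: derive span(c,g) via R0 from parent(c,g)
round 1: derive span(d,c) via R0 from parent(d,c)
round 1: derive span(d,h) via R0 from parent(d,h)
round 1: derive span(e,e) via R0 from parent(e,e)
round 1: derive span(e,h) via R0 from parent(e,h)
round 1: derive span(g,i) via R0 from parent(g,i)
round 1: derive span(i,c) via R0 from parent(i,c)
round 2: derive span(a,g) via R1 from span(a,a), road(a,g)
round 2: derive span(a,h) via R1 from span(a,e), road(e,h)
round 2: derive span(a,i) via R1 from span(a,a), road(a,i)
round 2: derive span(c,a) via R1 from span(c,e), road(e,a)
round 2: derive span(c,h) via R1 from span(c,e), road(e,h)
round 2: derive span(d,a) via R1 from span(d,h), road(h,a)
round 2: derive span(d,e) via R1 from span(d,h), road(h,e)
round 2: derive span(e,a) via R1 from span(e,e), road(e,a)
round 2: derive span(g,d) via R1 from span(g,i), road(i,d)
round 2: derive span(g,e) via R1 from span(g,i), road(i,e)
round 3: derive span(c,d) via R1 from span(c,a), road(a,d)
round 3: derive span(c,i) via R1 from span(c,a), road(a,i)
round 3: derive span(d,d) via R1 from span(d,a), road(a,d)
round 3: derive span(d,g) via R1 from span(d,a), road(a,g)
round 3: derive span(d,i) via R1 from span(d,a), road(a,i)
round 3: derive span(e,d) via R1 from span(e,a), road(a,d)
round 3: derive span(e,g) via R1 from span(e,a), road(a,g)
round 3: derive span(e,i) via R1 from span(e,a), road(a,i)
round 3: derive span(g,a) via R1 from span(g,d), road(d,a)
round 3: derive span(g,h) via R1 from span(g,e), road(e,h)
round 4: derive span(g,g) via R1 from span(g,a), road(a,g)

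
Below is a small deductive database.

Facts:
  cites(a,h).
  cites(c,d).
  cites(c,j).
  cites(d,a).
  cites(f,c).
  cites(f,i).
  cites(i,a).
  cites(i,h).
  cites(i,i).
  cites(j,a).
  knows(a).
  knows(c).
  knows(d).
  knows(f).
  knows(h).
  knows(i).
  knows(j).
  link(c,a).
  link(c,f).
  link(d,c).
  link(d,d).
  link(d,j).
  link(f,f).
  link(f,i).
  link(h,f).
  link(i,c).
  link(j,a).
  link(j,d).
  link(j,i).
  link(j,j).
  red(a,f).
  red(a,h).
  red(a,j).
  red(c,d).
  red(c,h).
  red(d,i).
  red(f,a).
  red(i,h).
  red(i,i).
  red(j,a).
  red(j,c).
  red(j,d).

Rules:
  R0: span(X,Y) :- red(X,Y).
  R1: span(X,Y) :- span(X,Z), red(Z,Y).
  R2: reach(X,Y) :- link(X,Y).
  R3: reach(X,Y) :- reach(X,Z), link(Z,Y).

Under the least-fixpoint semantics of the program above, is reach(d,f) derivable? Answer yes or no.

yes

round 1: derive reach(c,a) via R2 from link(c,a)
round 1: derive reach(c,f) via R2 from link(c,f)
round 1: derive reach(d,c) via R2 from link(d,c)
round 1: derive reach(d,d) via R2 from link(d,d)
round 1: derive reach(d,j) via R2 from link(d,j)
round 1: derive reach(f,f) via R2 from link(f,f)
round 1: derive reach(f,i) via R2 from link(f,i)
round 1: derive reach(h,f) via R2 from link(h,f)
round 1: derive reach(i,c) via R2 from link(i,c)
round 1: derive reach(j,a) via R2 from link(j,a)
round 1: derive reach(j,d) via R2 from link(j,d)
round 1: derive reach(j,i) via R2 from link(j,i)
round 1: derive reach(j,j) via R2 from link(j,j)
round 2: derive reach(c,i) via R3 from reach(c,f), link(f,i)
round 2: derive reach(d,a) via R3 from reach(d,c), link(c,a)
round 2: derive reach(d,f) via R3 from reach(d,c), link(c,f)
round 2: derive reach(d,i) via R3 from reach(d,j), link(j,i)
round 2: derive reach(f,c) via R3 from reach(f,i), link(i,c)
round 2: derive reach(h,i) via R3 from reach(h,f), link(f,i)
round 2: derive reach(i,a) via R3 from reach(i,c), link(c,a)
round 2: derive reach(i,f) via R3 from reach(i,c), link(c,f)
round 2: derive reach(j,c) via R3 from reach(j,d), link(d,c)
round 3: derive reach(c,c) via R3 from reach(c,i), link(i,c)
round 3: derive reach(f,a) via R3 from reach(f,c), link(c,a)
round 3: derive reach(h,c) via R3 from reach(h,i), link(i,c)
round 3: derive reach(i,i) via R3 from reach(i,f), link(f,i)
round 3: derive reach(j,f) via R3 from reach(j,c), link(c,f)
round 4: derive reach(h,a) via R3 from reach(h,c), link(c,a)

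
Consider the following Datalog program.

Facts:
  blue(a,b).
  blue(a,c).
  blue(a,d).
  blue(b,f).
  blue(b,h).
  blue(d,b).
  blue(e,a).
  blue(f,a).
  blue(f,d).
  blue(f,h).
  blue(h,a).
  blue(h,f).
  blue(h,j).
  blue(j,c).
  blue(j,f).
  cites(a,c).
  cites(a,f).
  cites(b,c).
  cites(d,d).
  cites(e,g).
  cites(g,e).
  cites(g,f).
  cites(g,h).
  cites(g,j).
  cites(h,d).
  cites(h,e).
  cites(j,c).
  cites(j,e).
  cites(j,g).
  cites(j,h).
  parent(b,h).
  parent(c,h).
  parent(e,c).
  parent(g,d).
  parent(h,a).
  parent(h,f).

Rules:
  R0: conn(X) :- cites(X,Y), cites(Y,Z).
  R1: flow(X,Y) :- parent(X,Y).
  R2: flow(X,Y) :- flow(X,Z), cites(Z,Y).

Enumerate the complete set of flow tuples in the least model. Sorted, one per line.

flow(b,c)
flow(b,d)
flow(b,e)
flow(b,f)
flow(b,g)
flow(b,h)
flow(b,j)
flow(c,c)
flow(c,d)
flow(c,e)
flow(c,f)
flow(c,g)
flow(c,h)
flow(c,j)
flow(e,c)
flow(g,d)
flow(h,a)
flow(h,c)
flow(h,f)

round 1: derive flow(b,h) via R1 from parent(b,h)
round 1: derive flow(c,h) via R1 from parent(c,h)
round 1: derive flow(e,c) via R1 from parent(e,c)
round 1: derive flow(g,d) via R1 from parent(g,d)
round 1: derive flow(h,a) via R1 from parent(h,a)
round 1: derive flow(h,f) via R1 from parent(h,f)
round 2: derive flow(b,d) via R2 from flow(b,h), cites(h,d)
round 2: derive flow(b,e) via R2 from flow(b,h), cites(h,e)
round 2: derive flow(c,d) via R2 from flow(c,h), cites(h,d)
round 2: derive flow(c,e) via R2 from flow(c,h), cites(h,e)
round 2: derive flow(h,c) via R2 from flow(h,a), cites(a,c)
round 3: derive flow(b,g) via R2 from flow(b,e), cites(e,g)
round 3: derive flow(c,g) via R2 from flow(c,e), cites(e,g)
round 4: derive flow(b,f) via R2 from flow(b,g), cites(g,f)
round 4: derive flow(b,j) via R2 from flow(b,g), cites(g,j)
round 4: derive flow(c,f) via R2 from flow(c,g), cites(g,f)
round 4: derive flow(c,j) via R2 from flow(c,g), cites(g,j)
round 5: derive flow(b,c) via R2 from flow(b,j), cites(j,c)
round 5: derive flow(c,c) via R2 from flow(c,j), cites(j,c)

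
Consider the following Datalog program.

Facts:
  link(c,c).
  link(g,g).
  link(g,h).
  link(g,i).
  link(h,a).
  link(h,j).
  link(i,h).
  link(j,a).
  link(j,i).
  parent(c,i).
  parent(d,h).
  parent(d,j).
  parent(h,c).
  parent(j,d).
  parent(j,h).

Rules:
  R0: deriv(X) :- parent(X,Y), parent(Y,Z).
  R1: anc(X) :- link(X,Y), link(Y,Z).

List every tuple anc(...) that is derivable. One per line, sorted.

anc(c)
anc(g)
anc(h)
anc(i)
anc(j)

round 1: derive anc(c) via R1 from link(c,c), link(c,c)
round 1: derive anc(g) via R1 from link(g,g), link(g,g)
round 1: derive anc(h) via R1 from link(h,j), link(j,a)
round 1: derive anc(i) via R1 from link(i,h), link(h,a)
round 1: derive anc(j) via R1 from link(j,i), link(i,h)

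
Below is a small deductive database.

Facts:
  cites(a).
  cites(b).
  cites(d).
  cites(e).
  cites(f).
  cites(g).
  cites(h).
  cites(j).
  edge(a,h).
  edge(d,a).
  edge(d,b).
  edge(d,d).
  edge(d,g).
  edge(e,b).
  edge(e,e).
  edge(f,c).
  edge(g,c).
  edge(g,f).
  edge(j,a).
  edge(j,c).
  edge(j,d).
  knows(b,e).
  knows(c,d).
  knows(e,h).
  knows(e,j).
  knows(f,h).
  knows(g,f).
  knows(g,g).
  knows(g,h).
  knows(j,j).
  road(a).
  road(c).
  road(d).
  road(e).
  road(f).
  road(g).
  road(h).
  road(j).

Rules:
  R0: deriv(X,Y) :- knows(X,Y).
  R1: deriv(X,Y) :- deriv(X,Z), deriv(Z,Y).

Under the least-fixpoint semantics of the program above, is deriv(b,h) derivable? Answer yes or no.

round 1: derive deriv(b,e) via R0 from knows(b,e)
round 1: derive deriv(c,d) via R0 from knows(c,d)
round 1: derive deriv(e,h) via R0 from knows(e,h)
round 1: derive deriv(e,j) via R0 from knows(e,j)
round 1: derive deriv(f,h) via R0 from knows(f,h)
round 1: derive deriv(g,f) via R0 from knows(g,f)
round 1: derive deriv(g,g) via R0 from knows(g,g)
round 1: derive deriv(g,h) via R0 from knows(g,h)
round 1: derive deriv(j,j) via R0 from knows(j,j)
round 2: derive deriv(b,h) via R1 from deriv(b,e), deriv(e,h)
round 2: derive deriv(b,j) via R1 from deriv(b,e), deriv(e,j)

yes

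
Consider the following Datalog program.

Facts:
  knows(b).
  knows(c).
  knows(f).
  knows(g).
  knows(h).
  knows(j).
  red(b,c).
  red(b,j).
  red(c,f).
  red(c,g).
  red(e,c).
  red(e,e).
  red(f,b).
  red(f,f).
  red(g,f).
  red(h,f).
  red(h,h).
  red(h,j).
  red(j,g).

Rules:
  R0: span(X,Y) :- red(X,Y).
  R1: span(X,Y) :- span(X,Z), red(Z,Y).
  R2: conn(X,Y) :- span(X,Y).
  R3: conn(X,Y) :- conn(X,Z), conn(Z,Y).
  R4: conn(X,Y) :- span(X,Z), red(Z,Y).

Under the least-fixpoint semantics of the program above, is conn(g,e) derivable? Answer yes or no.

round 1: derive span(b,c) via R0 from red(b,c)
round 1: derive span(b,j) via R0 from red(b,j)
round 1: derive span(c,f) via R0 from red(c,f)
round 1: derive span(c,g) via R0 from red(c,g)
round 1: derive span(e,c) via R0 from red(e,c)
round 1: derive span(e,e) via R0 from red(e,e)
round 1: derive span(f,b) via R0 from red(f,b)
round 1: derive span(f,f) via R0 from red(f,f)
round 1: derive span(g,f) via R0 from red(g,f)
round 1: derive span(h,f) via R0 from red(h,f)
round 1: derive span(h,h) via R0 from red(h,h)
round 1: derive span(h,j) via R0 from red(h,j)
round 1: derive span(j,g) via R0 from red(j,g)
round 2: derive span(b,f) via R1 from span(b,c), red(c,f)
round 2: derive span(b,g) via R1 from span(b,c), red(c,g)
round 2: derive span(c,b) via R1 from span(c,f), red(f,b)
round 2: derive span(e,f) via R1 from span(e,c), red(c,f)
round 2: derive span(e,g) via R1 from span(e,c), red(c,g)
round 2: derive span(f,c) via R1 from span(f,b), red(b,c)
round 2: derive span(f,j) via R1 from span(f,b), red(b,j)
round 2: derive span(g,b) via R1 from span(g,f), red(f,b)
round 2: derive span(h,b) via R1 from span(h,f), red(f,b)
round 2: derive span(h,g) via R1 from span(h,j), red(j,g)
round 2: derive span(j,f) via R1 from span(j,g), red(g,f)
round 2: derive conn(b,c) via R2 from span(b,c)
round 2: derive conn(b,j) via R2 from span(b,j)
round 2: derive conn(c,f) via R2 from span(c,f)
round 2: derive conn(c,g) via R2 from span(c,g)
round 2: derive conn(e,c) via R2 from span(e,c)
round 2: derive conn(e,e) via R2 from span(e,e)
round 2: derive conn(f,b) via R2 from span(f,b)
round 2: derive conn(f,f) via R2 from span(f,f)
round 2: derive conn(g,f) via R2 from span(g,f)
round 2: derive conn(h,f) via R2 from span(h,f)
round 2: derive conn(h,h) via R2 from span(h,h)
round 2: derive conn(h,j) via R2 from span(h,j)
round 2: derive conn(j,g) via R2 from span(j,g)
round 2: derive conn(b,f) via R4 from span(b,c), red(c,f)
round 2: derive conn(b,g) via R4 from span(b,c), red(c,g)
round 2: derive conn(c,b) via R4 from span(c,f), red(f,b)
round 2: derive conn(e,f) via R4 from span(e,c), red(c,f)
round 2: derive conn(e,g) via R4 from span(e,c), red(c,g)
round 2: derive conn(f,c) via R4 from span(f,b), red(b,c)
round 2: derive conn(f,j) via R4 from span(f,b), red(b,j)
round 2: derive conn(g,b) via R4 from span(g,f), red(f,b)
round 2: derive conn(h,b) via R4 from span(h,f), red(f,b)
round 2: derive conn(h,g) via R4 from span(h,j), red(j,g)
round 2: derive conn(j,f) via R4 from span(j,g), red(g,f)
round 3: derive span(b,b) via R1 from span(b,f), red(f,b)
round 3: derive span(c,c) via R1 from span(c,b), red(b,c)
round 3: derive span(c,j) via R1 from span(c,b), red(b,j)
round 3: derive span(e,b) via R1 from span(e,f), red(f,b)
round 3: derive span(f,g) via R1 from span(f,c), red(c,g)
round 3: derive span(g,c) via R1 from span(g,b), red(b,c)
round 3: derive span(g,j) via R1 from span(g,b), red(b,j)
round 3: derive span(h,c) via R1 from span(h,b), red(b,c)
round 3: derive span(j,b) via R1 from span(j,f), red(f,b)
round 3: derive conn(b,b) via R3 from conn(b,c), conn(c,b)
round 3: derive conn(c,c) via R3 from conn(c,b), conn(b,c)
round 3: derive conn(c,j) via R3 from conn(c,b), conn(b,j)
round 3: derive conn(e,b) via R3 from conn(e,c), conn(c,b)
round 3: derive conn(e,j) via R3 from conn(e,f), conn(f,j)
round 3: derive conn(f,g) via R3 from conn(f,b), conn(b,g)
round 3: derive conn(g,c) via R3 from conn(g,b), conn(b,c)
round 3: derive conn(g,g) via R3 from conn(g,b), conn(b,g)
round 3: derive conn(g,j) via R3 from conn(g,b), conn(b,j)
round 3: derive conn(h,c) via R3 from conn(h,b), conn(b,c)
round 3: derive conn(j,b) via R3 from conn(j,f), conn(f,b)
round 3: derive conn(j,c) via R3 from conn(j,f), conn(f,c)
round 3: derive conn(j,j) via R3 from conn(j,f), conn(f,j)
round 4: derive span(e,j) via R1 from span(e,b), red(b,j)
round 4: derive span(g,g) via R1 from span(g,c), red(c,g)
round 4: derive span(j,c) via R1 from span(j,b), red(b,c)
round 4: derive span(j,j) via R1 from span(j,b), red(b,j)

no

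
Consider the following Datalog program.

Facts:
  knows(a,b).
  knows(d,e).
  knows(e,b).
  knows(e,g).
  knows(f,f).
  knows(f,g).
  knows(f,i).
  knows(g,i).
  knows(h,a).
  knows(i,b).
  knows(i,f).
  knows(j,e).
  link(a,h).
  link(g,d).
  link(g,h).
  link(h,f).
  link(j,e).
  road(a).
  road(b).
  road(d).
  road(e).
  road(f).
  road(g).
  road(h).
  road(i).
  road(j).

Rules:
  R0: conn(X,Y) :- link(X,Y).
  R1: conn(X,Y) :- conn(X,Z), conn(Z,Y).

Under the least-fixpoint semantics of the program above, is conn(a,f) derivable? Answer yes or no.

yes

round 1: derive conn(a,h) via R0 from link(a,h)
round 1: derive conn(g,d) via R0 from link(g,d)
round 1: derive conn(g,h) via R0 from link(g,h)
round 1: derive conn(h,f) via R0 from link(h,f)
round 1: derive conn(j,e) via R0 from link(j,e)
round 2: derive conn(a,f) via R1 from conn(a,h), conn(h,f)
round 2: derive conn(g,f) via R1 from conn(g,h), conn(h,f)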